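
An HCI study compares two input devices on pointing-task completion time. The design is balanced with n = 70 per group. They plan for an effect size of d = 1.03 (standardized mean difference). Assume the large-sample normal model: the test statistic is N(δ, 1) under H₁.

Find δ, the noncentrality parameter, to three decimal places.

The noncentrality parameter scales effect size by the design's sample-size factor: δ = d·√(n/2) = 1.03 × √(70/2) = 6.0936

δ ≈ 6.094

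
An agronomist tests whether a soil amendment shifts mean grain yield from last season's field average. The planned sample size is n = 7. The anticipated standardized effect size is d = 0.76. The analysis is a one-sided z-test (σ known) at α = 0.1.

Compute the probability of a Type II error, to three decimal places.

Noncentrality parameter: δ = d·√n = 0.76 × √7 = 2.0108
One-sided α = 0.1 → critical value z_{0.1} = 1.282.
Power = Φ(δ − 1.282) = Φ(0.729) = 0.7671.
Type II error: β = 1 − power = 1 − 0.7671 = 0.2329.

β ≈ 0.233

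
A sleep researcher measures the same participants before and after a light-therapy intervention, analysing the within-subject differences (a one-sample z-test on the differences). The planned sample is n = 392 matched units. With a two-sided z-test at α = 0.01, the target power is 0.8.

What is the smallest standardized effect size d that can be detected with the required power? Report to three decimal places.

d ≈ 0.173

Need Φ(δ − 2.576) = 0.8, so δ = 2.576 + 0.842 = 3.417.
(Lower-tail contribution to power is negligible for δ > 0.)
δ = d·√n ⇒ d = δ/√n = 3.417/√392 = 0.1726.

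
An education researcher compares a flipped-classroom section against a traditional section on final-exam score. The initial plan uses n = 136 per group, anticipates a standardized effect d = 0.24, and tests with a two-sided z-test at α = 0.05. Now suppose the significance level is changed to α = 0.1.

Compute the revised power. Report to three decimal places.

δ = d·√(n/2) = 0.24 × √(136/2) = 1.9791 (unchanged). New critical value: z_{0.05} = 1.645.
Revised power = Φ(δ − 1.645) + Φ(−δ − 1.645) = Φ(0.334) + Φ(-3.624) = 0.6309 + 0.0001 = 0.6310.

Power ≈ 0.631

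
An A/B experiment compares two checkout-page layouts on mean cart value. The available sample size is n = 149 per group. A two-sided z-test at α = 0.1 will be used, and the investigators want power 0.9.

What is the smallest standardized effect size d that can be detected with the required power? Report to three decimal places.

d ≈ 0.339

Required noncentrality: δ = z_{0.05} + z_{0.10} = 1.645 + 1.282 = 2.926.
(Lower-tail contribution to power is negligible for δ > 0.)
δ = d·√(n/2) ⇒ d = δ/√(n/2) = 2.926/√(149/2) = 0.3390.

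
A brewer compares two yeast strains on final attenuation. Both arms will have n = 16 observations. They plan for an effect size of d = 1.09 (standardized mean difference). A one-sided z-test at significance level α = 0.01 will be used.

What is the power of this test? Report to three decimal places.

Noncentrality parameter: δ = d·√(n/2) = 1.09 × √(16/2) = 3.0830
Critical value for a one-sided test at α = 0.01: z_α = 2.326.
Power = Φ(δ − 2.326) = Φ(0.757) = 0.7754.

Power ≈ 0.775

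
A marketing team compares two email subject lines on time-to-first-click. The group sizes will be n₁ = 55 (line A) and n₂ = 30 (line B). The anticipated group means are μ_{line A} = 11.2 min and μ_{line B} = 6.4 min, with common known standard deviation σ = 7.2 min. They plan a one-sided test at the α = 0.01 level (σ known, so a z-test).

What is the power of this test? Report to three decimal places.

Standardized effect: d = |μ_{line A} − μ_{line B}| / σ = |11.2 − 6.4| / 7.2 = 0.6667
Noncentrality parameter: δ = d / √(1/n₁ + 1/n₂) = 0.6667 / √(1/55 + 1/30) = 2.9373
Critical value for a one-sided test at α = 0.01: z_α = 2.326.
Power = Φ(δ − 2.326) = Φ(0.611) = 0.7294.

Power ≈ 0.729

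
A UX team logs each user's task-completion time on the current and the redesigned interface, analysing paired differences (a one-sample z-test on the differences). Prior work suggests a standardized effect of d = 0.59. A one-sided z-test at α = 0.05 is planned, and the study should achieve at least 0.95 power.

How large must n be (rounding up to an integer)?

For power 0.95 need Φ(δ − z_{0.05}) = 0.95, so δ = z_{0.05} + z_{0.05} = 1.645 + 1.645 = 3.290.
δ = d·√n ⇒ n = (δ/d)² = (3.290 / 0.59)² = 31.09.
Round up to the next whole unit.

n = 32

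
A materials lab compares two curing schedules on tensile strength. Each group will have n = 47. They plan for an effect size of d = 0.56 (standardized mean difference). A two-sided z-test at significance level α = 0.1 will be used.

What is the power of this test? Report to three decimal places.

Power ≈ 0.858

Noncentrality parameter: δ = d·√(n/2) = 0.56 × √(47/2) = 2.7147
Two-sided α = 0.1 → critical value z_{0.05} = 1.645.
Power = Φ(δ − 1.645) + Φ(−δ − 1.645) = Φ(1.070) + Φ(-4.360) = 0.8577 + 0.0000 = 0.8577.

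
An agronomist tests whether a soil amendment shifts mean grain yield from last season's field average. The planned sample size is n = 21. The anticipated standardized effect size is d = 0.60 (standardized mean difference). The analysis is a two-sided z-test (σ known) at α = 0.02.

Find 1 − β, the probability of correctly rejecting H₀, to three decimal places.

Power ≈ 0.664

Noncentrality parameter: δ = d·√n = 0.60 × √21 = 2.7495
Two-sided α = 0.02 → critical value z_{0.01} = 2.326.
Power = Φ(δ − 2.326) + Φ(−δ − 2.326) = Φ(0.423) + Φ(-5.076) = 0.6639 + 0.0000 = 0.6639.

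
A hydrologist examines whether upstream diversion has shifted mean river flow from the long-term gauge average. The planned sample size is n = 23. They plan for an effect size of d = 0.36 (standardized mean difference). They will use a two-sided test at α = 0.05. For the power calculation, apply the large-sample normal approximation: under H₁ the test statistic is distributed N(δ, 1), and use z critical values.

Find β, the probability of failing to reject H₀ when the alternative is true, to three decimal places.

β ≈ 0.592

Noncentrality parameter: δ = d·√n = 0.36 × √23 = 1.7265
Critical value for a two-sided test at α = 0.05: z_{α/2} = 1.960.
Power = Φ(δ − 1.960) + Φ(−δ − 1.960) = Φ(-0.233) + Φ(-3.686) = 0.4077 + 0.0001 = 0.4078.
Type II error: β = 1 − power = 1 − 0.4078 = 0.5922.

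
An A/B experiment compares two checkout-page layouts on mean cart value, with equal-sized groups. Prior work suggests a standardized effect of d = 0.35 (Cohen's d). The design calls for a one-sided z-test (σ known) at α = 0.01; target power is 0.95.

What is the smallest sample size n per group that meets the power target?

n = 258 per group

For power 0.95 need Φ(δ − z_{0.01}) = 0.95, so δ = z_{0.01} + z_{0.05} = 2.326 + 1.645 = 3.971.
δ = d·√(n/2) ⇒ n = 2(δ/d)² = 2 × (3.971 / 0.35)² = 257.48.
Rounding up, n = 258 per group.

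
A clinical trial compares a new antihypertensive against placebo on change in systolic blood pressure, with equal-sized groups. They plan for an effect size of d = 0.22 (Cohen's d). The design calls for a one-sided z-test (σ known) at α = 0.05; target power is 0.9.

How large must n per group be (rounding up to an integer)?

n = 354 per group

Set Φ(δ − 1.645) = 0.9; then δ − 1.645 = Φ⁻¹(0.9) = 1.282, giving δ = 2.926.
δ = d·√(n/2) ⇒ n = 2(δ/d)² = 2 × (2.926 / 0.22)² = 353.88.
Round up to the next whole unit.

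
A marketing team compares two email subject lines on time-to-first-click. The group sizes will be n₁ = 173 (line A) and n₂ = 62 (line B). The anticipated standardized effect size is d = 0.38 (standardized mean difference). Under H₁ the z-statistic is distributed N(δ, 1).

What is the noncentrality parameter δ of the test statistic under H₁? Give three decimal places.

δ ≈ 2.567

The noncentrality parameter scales effect size by the design's sample-size factor: δ = d / √(1/n₁ + 1/n₂) = 0.38 / √(1/173 + 1/62) = 2.5673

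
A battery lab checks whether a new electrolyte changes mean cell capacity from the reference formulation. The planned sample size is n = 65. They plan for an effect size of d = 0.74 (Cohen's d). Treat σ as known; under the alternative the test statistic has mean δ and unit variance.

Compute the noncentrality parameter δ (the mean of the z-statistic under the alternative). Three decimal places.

δ ≈ 5.966

δ = d·√n = 0.74 × √65 = 5.9661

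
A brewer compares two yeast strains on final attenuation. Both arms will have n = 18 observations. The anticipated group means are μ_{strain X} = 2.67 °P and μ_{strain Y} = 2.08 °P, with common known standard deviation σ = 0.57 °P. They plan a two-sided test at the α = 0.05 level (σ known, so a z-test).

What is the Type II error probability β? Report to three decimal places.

β ≈ 0.126

Standardized effect: d = |μ_{strain X} − μ_{strain Y}| / σ = |2.67 − 2.08| / 0.57 = 1.0351
Noncentrality parameter: δ = d·√(n/2) = 1.0351 × √(18/2) = 3.1053
Critical value for a two-sided test at α = 0.05: z_{α/2} = 1.960.
Power = Φ(δ − 1.960) + Φ(−δ − 1.960) = Φ(1.145) + Φ(-5.065) = 0.8740 + 0.0000 = 0.8740.
Type II error: β = 1 − power = 1 − 0.8740 = 0.1260.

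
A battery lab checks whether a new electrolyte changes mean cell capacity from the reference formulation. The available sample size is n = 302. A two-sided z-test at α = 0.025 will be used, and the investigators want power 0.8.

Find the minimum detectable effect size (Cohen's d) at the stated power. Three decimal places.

d ≈ 0.177

Need Φ(δ − 2.241) = 0.8, so δ = 2.241 + 0.842 = 3.083.
(The second rejection-region term Φ(−δ − z_{α/2}) is negligible and dropped.)
δ = d·√n ⇒ d = δ/√n = 3.083/√302 = 0.1774.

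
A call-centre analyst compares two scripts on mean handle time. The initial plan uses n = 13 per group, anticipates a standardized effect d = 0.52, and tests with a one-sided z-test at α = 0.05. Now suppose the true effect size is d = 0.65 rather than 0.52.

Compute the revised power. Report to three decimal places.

Power ≈ 0.505

With d = 0.65: δ = d·√(n/2) = 0.65 × √(13/2) = 1.6572. Critical value z_{0.05} = 1.645.
Revised power = P(Z > 1.645 − δ) = Φ(0.012) = 0.5049.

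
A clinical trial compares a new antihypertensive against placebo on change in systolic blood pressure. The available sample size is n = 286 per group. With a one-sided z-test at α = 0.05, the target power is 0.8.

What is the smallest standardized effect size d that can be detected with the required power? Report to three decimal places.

d ≈ 0.208

Need Φ(δ − 1.645) = 0.8, so δ = 1.645 + 0.842 = 2.486.
δ = d·√(n/2) ⇒ d = δ/√(n/2) = 2.486/√(286/2) = 0.2079.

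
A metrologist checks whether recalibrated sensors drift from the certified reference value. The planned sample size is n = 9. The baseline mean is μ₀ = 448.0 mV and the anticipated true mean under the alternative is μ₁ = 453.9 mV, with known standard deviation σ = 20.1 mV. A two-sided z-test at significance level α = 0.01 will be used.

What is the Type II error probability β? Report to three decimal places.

Standardized effect: d = |μ₁ − μ₀| / σ = |453.9 − 448.0| / 20.1 = 0.2935
Noncentrality parameter: δ = d·√n = 0.2935 × √9 = 0.8806
Two-sided α = 0.01 → critical value z_{0.005} = 2.576.
Power = Φ(δ − 2.576) + Φ(−δ − 2.576) = Φ(-1.695) + Φ(-3.456) = 0.0450 + 0.0003 = 0.0453.
Type II error: β = 1 − power = 1 − 0.0453 = 0.9547.

β ≈ 0.955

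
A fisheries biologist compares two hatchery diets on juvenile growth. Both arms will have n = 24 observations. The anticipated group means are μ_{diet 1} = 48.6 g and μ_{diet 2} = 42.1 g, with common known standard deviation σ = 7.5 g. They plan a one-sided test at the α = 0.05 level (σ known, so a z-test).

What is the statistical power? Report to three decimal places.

Standardized effect: d = |μ_{diet 1} − μ_{diet 2}| / σ = |48.6 − 42.1| / 7.5 = 0.8667
Noncentrality parameter: δ = d·√(n/2) = 0.8667 × √(24/2) = 3.0022
Critical value for a one-sided test at α = 0.05: z_α = 1.645.
Power = Φ(δ − 1.645) = Φ(1.357) = 0.9127.

Power ≈ 0.913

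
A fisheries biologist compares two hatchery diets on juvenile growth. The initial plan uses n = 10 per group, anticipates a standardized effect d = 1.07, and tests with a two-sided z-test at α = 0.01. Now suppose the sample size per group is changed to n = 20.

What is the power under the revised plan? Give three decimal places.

Power ≈ 0.790

With n = 20 per group: δ = d·√(n/2) = 1.07 × √(20/2) = 3.3836. Critical value z_{0.005} = 2.576.
Revised power = Φ(δ − 2.576) + Φ(−δ − 2.576) = Φ(0.808) + Φ(-5.959) = 0.7904 + 0.0000 = 0.7904.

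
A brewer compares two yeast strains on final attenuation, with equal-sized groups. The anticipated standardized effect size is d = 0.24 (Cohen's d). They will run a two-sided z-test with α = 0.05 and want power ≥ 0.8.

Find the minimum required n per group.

Set Φ(δ − 1.960) = 0.8; then δ − 1.960 = Φ⁻¹(0.8) = 0.842, giving δ = 2.802.
(Ignoring the negligible lower-tail rejection probability gives the usual closed-form inversion.)
δ = d·√(n/2) ⇒ n = 2(δ/d)² = 2 × (2.802 / 0.24)² = 272.53.
Rounding up, n = 273 per group.

n = 273 per group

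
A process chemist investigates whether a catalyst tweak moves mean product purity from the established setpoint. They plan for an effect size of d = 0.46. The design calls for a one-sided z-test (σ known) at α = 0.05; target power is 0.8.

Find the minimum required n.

Set Φ(δ − 1.645) = 0.8; then δ − 1.645 = Φ⁻¹(0.8) = 0.842, giving δ = 2.486.
δ = d·√n ⇒ n = (δ/d)² = (2.486 / 0.46)² = 29.22.
Rounding up, n = 30.

n = 30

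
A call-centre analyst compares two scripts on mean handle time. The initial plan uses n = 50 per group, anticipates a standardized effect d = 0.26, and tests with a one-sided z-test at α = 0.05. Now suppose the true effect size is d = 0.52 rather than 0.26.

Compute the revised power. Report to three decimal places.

Power ≈ 0.830

With d = 0.52: δ = d·√(n/2) = 0.52 × √(50/2) = 2.6000. Critical value z_{0.05} = 1.645.
Revised power = Φ(δ − 1.645) = Φ(0.955) = 0.8302.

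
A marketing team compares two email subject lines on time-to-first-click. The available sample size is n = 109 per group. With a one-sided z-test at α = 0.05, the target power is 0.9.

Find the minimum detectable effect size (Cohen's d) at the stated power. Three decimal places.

d ≈ 0.396

Required noncentrality: δ = z_{0.05} + z_{0.10} = 1.645 + 1.282 = 2.926.
δ = d·√(n/2) ⇒ d = δ/√(n/2) = 2.926/√(109/2) = 0.3964.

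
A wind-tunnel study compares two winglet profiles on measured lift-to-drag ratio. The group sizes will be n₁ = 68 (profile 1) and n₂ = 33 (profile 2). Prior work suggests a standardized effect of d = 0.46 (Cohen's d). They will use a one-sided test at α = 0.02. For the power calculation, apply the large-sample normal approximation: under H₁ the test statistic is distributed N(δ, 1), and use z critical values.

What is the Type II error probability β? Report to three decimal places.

Noncentrality parameter: λ = d / √(1/n₁ + 1/n₂) = 0.46 / √(1/68 + 1/33) = 2.1682
One-sided α = 0.02 → critical value z_{0.02} = 2.054.
Power = Φ(λ − 2.054) = Φ(0.114) = 0.5456.
Type II error: β = 1 − power = 1 − 0.5456 = 0.4544.

β ≈ 0.454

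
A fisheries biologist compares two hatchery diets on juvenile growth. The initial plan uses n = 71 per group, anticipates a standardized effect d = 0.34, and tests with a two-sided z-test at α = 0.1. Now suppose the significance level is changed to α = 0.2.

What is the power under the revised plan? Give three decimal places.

δ = d·√(n/2) = 0.34 × √(71/2) = 2.0258 (unchanged). New critical value: z_{0.1} = 1.282.
Revised power = Φ(δ − 1.282) + Φ(−δ − 1.282) = Φ(0.744) + Φ(-3.307) = 0.7716 + 0.0005 = 0.7721.

Power ≈ 0.772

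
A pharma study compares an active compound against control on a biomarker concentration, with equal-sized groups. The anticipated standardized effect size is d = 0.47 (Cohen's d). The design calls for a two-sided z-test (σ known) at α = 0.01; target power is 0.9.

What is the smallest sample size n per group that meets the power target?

Set Φ(δ − 2.576) = 0.9; then δ − 2.576 = Φ⁻¹(0.9) = 1.282, giving δ = 3.857.
(The Φ(−δ − z_{α/2}) term is vanishingly small for δ > 0 and is dropped in the standard sample-size formula.)
δ = d·√(n/2) ⇒ n = 2(δ/d)² = 2 × (3.857 / 0.47)² = 134.72.
Rounding up, n = 135 per group.

n = 135 per group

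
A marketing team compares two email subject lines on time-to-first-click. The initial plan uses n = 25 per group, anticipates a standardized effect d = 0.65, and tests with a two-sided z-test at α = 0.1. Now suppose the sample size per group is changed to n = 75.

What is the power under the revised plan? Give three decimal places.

Power ≈ 0.990

With n = 75 per group: δ = d·√(n/2) = 0.65 × √(75/2) = 3.9804. Critical value z_{0.05} = 1.645.
Revised power = Φ(δ − 1.645) + Φ(−δ − 1.645) = Φ(2.336) + Φ(-5.625) = 0.9902 + 0.0000 = 0.9902.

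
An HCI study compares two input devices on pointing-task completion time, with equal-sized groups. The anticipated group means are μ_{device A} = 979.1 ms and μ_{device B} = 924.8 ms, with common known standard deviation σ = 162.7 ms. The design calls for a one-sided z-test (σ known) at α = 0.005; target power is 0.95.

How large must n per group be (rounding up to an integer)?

n = 320 per group

Standardized effect: d = |μ_{device A} − μ_{device B}| / σ = |979.1 − 924.8| / 162.7 = 0.3337
For power 0.95 need Φ(δ − z_{0.005}) = 0.95, so δ = z_{0.005} + z_{0.05} = 2.576 + 1.645 = 4.221.
δ = d·√(n/2) ⇒ n = 2(δ/d)² = 2 × (4.221 / 0.3337)² = 319.87.
Round up to the next whole unit.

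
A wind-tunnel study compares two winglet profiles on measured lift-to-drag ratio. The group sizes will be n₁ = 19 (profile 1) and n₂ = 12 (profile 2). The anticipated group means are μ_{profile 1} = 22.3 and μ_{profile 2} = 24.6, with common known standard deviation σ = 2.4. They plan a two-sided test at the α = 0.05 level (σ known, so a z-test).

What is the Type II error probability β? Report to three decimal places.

β ≈ 0.261

Standardized effect: d = |μ_{profile 1} − μ_{profile 2}| / σ = |22.3 − 24.6| / 2.4 = 0.9583
Noncentrality parameter: δ = d / √(1/n₁ + 1/n₂) = 0.9583 / √(1/19 + 1/12) = 2.5990
Two-sided α = 0.05 → critical value z_{0.025} = 1.960.
Power = Φ(δ − 1.960) + Φ(−δ − 1.960) = Φ(0.639) + Φ(-4.559) = 0.7386 + 0.0000 = 0.7386.
Type II error: β = 1 − power = 1 − 0.7386 = 0.2614.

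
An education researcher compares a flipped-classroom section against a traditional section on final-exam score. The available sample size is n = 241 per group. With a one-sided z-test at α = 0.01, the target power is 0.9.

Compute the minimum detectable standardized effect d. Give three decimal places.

d ≈ 0.329

Need Φ(δ − 2.326) = 0.9, so δ = 2.326 + 1.282 = 3.608.
δ = d·√(n/2) ⇒ d = δ/√(n/2) = 3.608/√(241/2) = 0.3287.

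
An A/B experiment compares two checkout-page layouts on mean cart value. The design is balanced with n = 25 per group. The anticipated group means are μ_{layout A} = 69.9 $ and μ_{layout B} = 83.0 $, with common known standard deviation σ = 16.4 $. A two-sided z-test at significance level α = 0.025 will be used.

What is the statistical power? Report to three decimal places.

Standardized effect: d = |μ_{layout A} − μ_{layout B}| / σ = |69.9 − 83.0| / 16.4 = 0.7988
Noncentrality parameter: δ = d·√(n/2) = 0.7988 × √(25/2) = 2.8241
Two-sided α = 0.025 → critical value z_{0.0125} = 2.241.
Power = Φ(δ − 2.241) + Φ(−δ − 2.241) = Φ(0.583) + Φ(-5.066) = 0.7200 + 0.0000 = 0.7200.

Power ≈ 0.720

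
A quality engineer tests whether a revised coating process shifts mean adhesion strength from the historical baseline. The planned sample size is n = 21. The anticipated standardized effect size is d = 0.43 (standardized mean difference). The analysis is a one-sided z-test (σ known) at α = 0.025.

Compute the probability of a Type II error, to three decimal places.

β ≈ 0.496

Noncentrality parameter: δ = d·√n = 0.43 × √21 = 1.9705
One-sided α = 0.025 → critical value z_{0.025} = 1.960.
Power = P(Z > 1.960 − δ) = Φ(0.011) = 0.5042.
Type II error: β = 1 − power = 1 − 0.5042 = 0.4958.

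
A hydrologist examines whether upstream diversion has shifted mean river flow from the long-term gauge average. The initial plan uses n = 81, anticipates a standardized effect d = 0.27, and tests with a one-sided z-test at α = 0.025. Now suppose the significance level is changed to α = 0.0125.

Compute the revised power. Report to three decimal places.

δ = d·√n = 0.27 × √81 = 2.4300 (unchanged). New critical value: z_{0.0125} = 2.241.
Revised power = Φ(δ − 2.241) = Φ(0.189) = 0.5748.

Power ≈ 0.575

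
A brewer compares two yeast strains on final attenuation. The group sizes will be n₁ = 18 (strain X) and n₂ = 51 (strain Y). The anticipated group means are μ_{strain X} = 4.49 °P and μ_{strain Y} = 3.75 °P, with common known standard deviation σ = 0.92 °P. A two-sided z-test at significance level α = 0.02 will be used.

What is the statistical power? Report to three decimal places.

Standardized effect: d = |μ_{strain X} − μ_{strain Y}| / σ = |4.49 − 3.75| / 0.92 = 0.8043
Noncentrality parameter: δ = d / √(1/n₁ + 1/n₂) = 0.8043 / √(1/18 + 1/51) = 2.9339
Two-sided α = 0.02 → critical value z_{0.01} = 2.326.
Power = Φ(δ − 2.326) + Φ(−δ − 2.326) = Φ(0.608) + Φ(-5.260) = 0.7282 + 0.0000 = 0.7282.

Power ≈ 0.728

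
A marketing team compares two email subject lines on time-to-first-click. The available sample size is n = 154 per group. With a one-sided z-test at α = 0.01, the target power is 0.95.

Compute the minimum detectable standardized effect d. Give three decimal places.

d ≈ 0.453

Required noncentrality: δ = z_{0.01} + z_{0.05} = 2.326 + 1.645 = 3.971.
δ = d·√(n/2) ⇒ d = δ/√(n/2) = 3.971/√(154/2) = 0.4526.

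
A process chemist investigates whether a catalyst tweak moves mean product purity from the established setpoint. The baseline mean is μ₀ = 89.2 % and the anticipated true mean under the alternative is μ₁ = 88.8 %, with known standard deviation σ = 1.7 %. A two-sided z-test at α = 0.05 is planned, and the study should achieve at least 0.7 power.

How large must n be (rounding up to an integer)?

Standardized effect: d = |μ₁ − μ₀| / σ = |88.8 − 89.2| / 1.7 = 0.2353
For power 0.7 need Φ(δ − z_{0.025}) = 0.7, so δ = z_{0.025} + z_{0.30} = 1.960 + 0.524 = 2.484.
(Ignoring the negligible lower-tail rejection probability gives the usual closed-form inversion.)
δ = d·√n ⇒ n = (δ/d)² = (2.484 / 0.2353)² = 111.48.
Round up to the next whole unit.

n = 112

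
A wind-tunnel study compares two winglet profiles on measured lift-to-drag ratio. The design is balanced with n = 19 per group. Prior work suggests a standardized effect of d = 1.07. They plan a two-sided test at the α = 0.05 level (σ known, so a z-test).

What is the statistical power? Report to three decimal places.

Power ≈ 0.910

Noncentrality parameter: δ = d·√(n/2) = 1.07 × √(19/2) = 3.2980
Critical value for a two-sided test at α = 0.05: z_{α/2} = 1.960.
Power = Φ(δ − 1.960) + Φ(−δ − 1.960) = Φ(1.338) + Φ(-5.258) = 0.9096 + 0.0000 = 0.9096.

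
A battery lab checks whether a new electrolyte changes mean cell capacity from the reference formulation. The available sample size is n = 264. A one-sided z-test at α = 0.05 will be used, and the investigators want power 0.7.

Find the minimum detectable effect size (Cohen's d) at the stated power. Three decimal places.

Need Φ(δ − 1.645) = 0.7, so δ = 1.645 + 0.524 = 2.169.
δ = d·√n ⇒ d = δ/√n = 2.169/√264 = 0.1335.

d ≈ 0.134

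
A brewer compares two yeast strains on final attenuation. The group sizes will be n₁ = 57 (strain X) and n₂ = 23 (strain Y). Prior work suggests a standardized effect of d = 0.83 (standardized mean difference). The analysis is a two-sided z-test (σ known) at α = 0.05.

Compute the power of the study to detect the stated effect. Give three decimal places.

Power ≈ 0.919

Noncentrality parameter: δ = d / √(1/n₁ + 1/n₂) = 0.83 / √(1/57 + 1/23) = 3.3600
Two-sided α = 0.05 → critical value z_{0.025} = 1.960.
Power = Φ(δ − 1.960) + Φ(−δ − 1.960) = Φ(1.400) + Φ(-5.320) = 0.9192 + 0.0000 = 0.9192.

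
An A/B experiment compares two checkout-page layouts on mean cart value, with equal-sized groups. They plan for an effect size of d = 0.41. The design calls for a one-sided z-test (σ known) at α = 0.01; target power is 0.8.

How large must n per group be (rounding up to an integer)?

n = 120 per group

For power 0.8 need Φ(δ − z_{0.01}) = 0.8, so δ = z_{0.01} + z_{0.20} = 2.326 + 0.842 = 3.168.
δ = d·√(n/2) ⇒ n = 2(δ/d)² = 2 × (3.168 / 0.41)² = 119.41.
Round up to the next whole unit.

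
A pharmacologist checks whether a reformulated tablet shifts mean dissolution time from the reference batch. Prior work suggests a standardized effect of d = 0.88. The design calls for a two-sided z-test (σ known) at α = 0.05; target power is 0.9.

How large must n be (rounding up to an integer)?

Set Φ(δ − 1.960) = 0.9; then δ − 1.960 = Φ⁻¹(0.9) = 1.282, giving δ = 3.242.
(Ignoring the negligible lower-tail rejection probability gives the usual closed-form inversion.)
δ = d·√n ⇒ n = (δ/d)² = (3.242 / 0.88)² = 13.57.
Round up to the next whole unit.

n = 14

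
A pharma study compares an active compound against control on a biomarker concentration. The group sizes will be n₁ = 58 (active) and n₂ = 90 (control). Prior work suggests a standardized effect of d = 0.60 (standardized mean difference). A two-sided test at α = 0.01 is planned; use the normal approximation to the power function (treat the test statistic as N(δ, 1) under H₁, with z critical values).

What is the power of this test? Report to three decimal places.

Noncentrality parameter: δ = d / √(1/n₁ + 1/n₂) = 0.60 / √(1/58 + 1/90) = 3.5633
Two-sided α = 0.01 → critical value z_{0.005} = 2.576.
Power = Φ(δ − 2.576) + Φ(−δ − 2.576) = Φ(0.987) + Φ(-6.139) = 0.8383 + 0.0000 = 0.8383.

Power ≈ 0.838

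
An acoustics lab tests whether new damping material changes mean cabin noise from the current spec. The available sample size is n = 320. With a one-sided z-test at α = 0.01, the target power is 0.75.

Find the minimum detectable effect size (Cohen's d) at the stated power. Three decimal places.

Need Φ(δ − 2.326) = 0.75, so δ = 2.326 + 0.674 = 3.001.
δ = d·√n ⇒ d = δ/√n = 3.001/√320 = 0.1678.

d ≈ 0.168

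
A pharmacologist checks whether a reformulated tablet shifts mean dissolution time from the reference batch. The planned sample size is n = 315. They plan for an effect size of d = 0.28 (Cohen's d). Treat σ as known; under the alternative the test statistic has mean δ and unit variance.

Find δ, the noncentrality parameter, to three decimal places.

The noncentrality parameter scales effect size by the design's sample-size factor: δ = d·√n = 0.28 × √315 = 4.9695

δ ≈ 4.970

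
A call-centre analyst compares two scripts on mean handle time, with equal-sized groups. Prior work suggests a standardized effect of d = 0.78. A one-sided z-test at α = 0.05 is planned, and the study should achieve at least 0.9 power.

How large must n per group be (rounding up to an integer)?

n = 29 per group

Set Φ(δ − 1.645) = 0.9; then δ − 1.645 = Φ⁻¹(0.9) = 1.282, giving δ = 2.926.
δ = d·√(n/2) ⇒ n = 2(δ/d)² = 2 × (2.926 / 0.78)² = 28.15.
Rounding up, n = 29 per group.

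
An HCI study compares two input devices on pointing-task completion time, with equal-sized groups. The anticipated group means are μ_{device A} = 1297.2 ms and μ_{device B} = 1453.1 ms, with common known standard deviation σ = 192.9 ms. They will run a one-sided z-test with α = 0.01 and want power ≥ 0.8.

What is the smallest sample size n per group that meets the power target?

Standardized effect: d = |μ_{device A} − μ_{device B}| / σ = |1297.2 − 1453.1| / 192.9 = 0.8082
For power 0.8 need Φ(δ − z_{0.01}) = 0.8, so δ = z_{0.01} + z_{0.20} = 2.326 + 0.842 = 3.168.
δ = d·√(n/2) ⇒ n = 2(δ/d)² = 2 × (3.168 / 0.8082)² = 30.73.
Round up to the next whole unit.

n = 31 per group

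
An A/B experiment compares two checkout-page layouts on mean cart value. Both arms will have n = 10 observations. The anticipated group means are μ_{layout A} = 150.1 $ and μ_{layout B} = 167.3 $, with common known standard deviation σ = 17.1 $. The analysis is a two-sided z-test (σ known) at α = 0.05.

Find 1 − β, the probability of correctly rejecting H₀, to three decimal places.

Standardized effect: d = |μ_{layout A} − μ_{layout B}| / σ = |150.1 − 167.3| / 17.1 = 1.0058
Noncentrality parameter: δ = d·√(n/2) = 1.0058 × √(10/2) = 2.2491
Critical value for a two-sided test at α = 0.05: z_{α/2} = 1.960.
Power = Φ(δ − 1.960) + Φ(−δ − 1.960) = Φ(0.289) + Φ(-4.209) = 0.6138 + 0.0000 = 0.6138.

Power ≈ 0.614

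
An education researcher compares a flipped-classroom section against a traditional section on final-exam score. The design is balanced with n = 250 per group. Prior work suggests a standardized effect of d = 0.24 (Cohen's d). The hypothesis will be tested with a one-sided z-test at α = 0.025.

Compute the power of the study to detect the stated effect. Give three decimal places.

Noncentrality parameter: λ = d·√(n/2) = 0.24 × √(250/2) = 2.6833
One-sided α = 0.025 → critical value z_{0.025} = 1.960.
Power = P(Z > 1.960 − λ) = Φ(0.723) = 0.7653.

Power ≈ 0.765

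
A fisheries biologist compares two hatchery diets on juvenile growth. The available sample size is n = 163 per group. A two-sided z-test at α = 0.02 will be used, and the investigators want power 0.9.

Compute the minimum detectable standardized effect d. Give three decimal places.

Required noncentrality: δ = z_{0.01} + z_{0.10} = 2.326 + 1.282 = 3.608.
(Lower-tail contribution to power is negligible for δ > 0.)
δ = d·√(n/2) ⇒ d = δ/√(n/2) = 3.608/√(163/2) = 0.3996.

d ≈ 0.400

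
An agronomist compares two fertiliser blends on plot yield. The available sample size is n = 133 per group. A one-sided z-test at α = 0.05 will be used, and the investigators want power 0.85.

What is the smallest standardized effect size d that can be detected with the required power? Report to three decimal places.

d ≈ 0.329

Required noncentrality: δ = z_{0.05} + z_{0.15} = 1.645 + 1.036 = 2.681.
δ = d·√(n/2) ⇒ d = δ/√(n/2) = 2.681/√(133/2) = 0.3288.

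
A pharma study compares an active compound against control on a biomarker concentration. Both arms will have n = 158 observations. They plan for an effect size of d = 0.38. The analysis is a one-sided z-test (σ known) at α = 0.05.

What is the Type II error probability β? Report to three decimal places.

β ≈ 0.042

Noncentrality parameter: δ = d·√(n/2) = 0.38 × √(158/2) = 3.3775
One-sided α = 0.05 → critical value z_{0.05} = 1.645.
Power = P(Z > 1.645 − δ) = Φ(1.733) = 0.9584.
Type II error: β = 1 − power = 1 − 0.9584 = 0.0416.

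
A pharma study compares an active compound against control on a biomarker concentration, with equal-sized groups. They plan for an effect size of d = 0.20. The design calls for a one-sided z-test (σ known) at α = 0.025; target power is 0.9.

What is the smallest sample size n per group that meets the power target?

n = 526 per group

Set Φ(δ − 1.960) = 0.9; then δ − 1.960 = Φ⁻¹(0.9) = 1.282, giving δ = 3.242.
δ = d·√(n/2) ⇒ n = 2(δ/d)² = 2 × (3.242 / 0.20)² = 525.37.
Rounding up, n = 526 per group.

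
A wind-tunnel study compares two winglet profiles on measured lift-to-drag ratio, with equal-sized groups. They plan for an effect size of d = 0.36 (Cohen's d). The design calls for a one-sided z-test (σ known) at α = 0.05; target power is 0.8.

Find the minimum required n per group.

n = 96 per group

Set Φ(δ − 1.645) = 0.8; then δ − 1.645 = Φ⁻¹(0.8) = 0.842, giving δ = 2.486.
δ = d·√(n/2) ⇒ n = 2(δ/d)² = 2 × (2.486 / 0.36)² = 95.41.
Round up to the next whole unit.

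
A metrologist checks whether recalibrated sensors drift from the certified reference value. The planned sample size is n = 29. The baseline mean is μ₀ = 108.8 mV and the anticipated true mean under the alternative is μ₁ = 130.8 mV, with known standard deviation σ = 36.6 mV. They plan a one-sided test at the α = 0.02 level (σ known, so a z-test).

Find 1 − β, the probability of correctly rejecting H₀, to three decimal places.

Standardized effect: d = |μ₁ − μ₀| / σ = |130.8 − 108.8| / 36.6 = 0.6011
Noncentrality parameter: δ = d·√n = 0.6011 × √29 = 3.2370
Critical value for a one-sided test at α = 0.02: z_α = 2.054.
Power = P(Z > 2.054 − δ) = Φ(1.183) = 0.8816.

Power ≈ 0.882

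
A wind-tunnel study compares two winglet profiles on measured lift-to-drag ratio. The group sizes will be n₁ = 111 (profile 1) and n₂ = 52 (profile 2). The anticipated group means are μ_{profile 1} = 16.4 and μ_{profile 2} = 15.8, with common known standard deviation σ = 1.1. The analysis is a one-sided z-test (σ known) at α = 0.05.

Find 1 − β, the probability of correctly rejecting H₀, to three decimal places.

Power ≈ 0.945

Standardized effect: d = |μ_{profile 1} − μ_{profile 2}| / σ = |16.4 − 15.8| / 1.1 = 0.5455
Noncentrality parameter: δ = d / √(1/n₁ + 1/n₂) = 0.5455 / √(1/111 + 1/52) = 3.2458
One-sided α = 0.05 → critical value z_{0.05} = 1.645.
Power = P(Z > 1.645 − δ) = Φ(1.601) = 0.9453.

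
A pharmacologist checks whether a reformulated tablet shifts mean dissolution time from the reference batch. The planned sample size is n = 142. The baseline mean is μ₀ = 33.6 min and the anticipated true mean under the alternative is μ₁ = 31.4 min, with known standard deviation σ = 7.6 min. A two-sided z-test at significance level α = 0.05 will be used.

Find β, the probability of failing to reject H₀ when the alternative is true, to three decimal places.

β ≈ 0.068

Standardized effect: d = |μ₁ − μ₀| / σ = |31.4 − 33.6| / 7.6 = 0.2895
Noncentrality parameter: δ = d·√n = 0.2895 × √142 = 3.4495
Two-sided α = 0.05 → critical value z_{0.025} = 1.960.
Power = Φ(δ − 1.960) + Φ(−δ − 1.960) = Φ(1.490) + Φ(-5.409) = 0.9318 + 0.0000 = 0.9318.
Type II error: β = 1 − power = 1 − 0.9318 = 0.0682.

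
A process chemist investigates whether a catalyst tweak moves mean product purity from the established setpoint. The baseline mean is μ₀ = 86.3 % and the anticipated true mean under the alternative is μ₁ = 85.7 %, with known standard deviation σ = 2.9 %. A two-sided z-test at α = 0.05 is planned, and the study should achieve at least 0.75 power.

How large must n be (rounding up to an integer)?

Standardized effect: d = |μ₁ − μ₀| / σ = |85.7 − 86.3| / 2.9 = 0.2069
Set Φ(δ − 1.960) = 0.75; then δ − 1.960 = Φ⁻¹(0.75) = 0.674, giving δ = 2.634.
(For δ > 0 the lower-tail rejection region contributes negligibly to power, so the one-term inversion is standard.)
δ = d·√n ⇒ n = (δ/d)² = (2.634 / 0.2069)² = 162.13.
Round up to the next whole unit.

n = 163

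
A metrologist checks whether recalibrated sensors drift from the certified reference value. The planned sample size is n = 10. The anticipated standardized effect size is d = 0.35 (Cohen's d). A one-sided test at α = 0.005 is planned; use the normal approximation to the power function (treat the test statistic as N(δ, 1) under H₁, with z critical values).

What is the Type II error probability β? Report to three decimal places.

Noncentrality parameter: δ = d·√n = 0.35 × √10 = 1.1068
One-sided α = 0.005 → critical value z_{0.005} = 2.576.
Power = P(Z > 2.576 − δ) = Φ(-1.469) = 0.0709.
Type II error: β = 1 − power = 1 − 0.0709 = 0.9291.

β ≈ 0.929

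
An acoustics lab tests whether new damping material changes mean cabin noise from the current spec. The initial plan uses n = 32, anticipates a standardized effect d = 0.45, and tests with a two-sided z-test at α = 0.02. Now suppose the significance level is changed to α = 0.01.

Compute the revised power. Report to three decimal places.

Power ≈ 0.488

δ = d·√n = 0.45 × √32 = 2.5456 (unchanged). New critical value: z_{0.005} = 2.576.
Revised power = Φ(δ − 2.576) + Φ(−δ − 2.576) = Φ(-0.030) + Φ(-5.121) = 0.4879 + 0.0000 = 0.4879.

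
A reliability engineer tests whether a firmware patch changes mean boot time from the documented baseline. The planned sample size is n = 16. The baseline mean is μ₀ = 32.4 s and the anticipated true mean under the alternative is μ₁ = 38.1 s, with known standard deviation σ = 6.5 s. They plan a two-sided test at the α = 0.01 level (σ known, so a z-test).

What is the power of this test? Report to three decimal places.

Standardized effect: d = |μ₁ − μ₀| / σ = |38.1 − 32.4| / 6.5 = 0.8769
Noncentrality parameter: δ = d·√n = 0.8769 × √16 = 3.5077
Two-sided α = 0.01 → critical value z_{0.005} = 2.576.
Power = Φ(δ − 2.576) + Φ(−δ − 2.576) = Φ(0.932) + Φ(-6.084) = 0.8243 + 0.0000 = 0.8243.

Power ≈ 0.824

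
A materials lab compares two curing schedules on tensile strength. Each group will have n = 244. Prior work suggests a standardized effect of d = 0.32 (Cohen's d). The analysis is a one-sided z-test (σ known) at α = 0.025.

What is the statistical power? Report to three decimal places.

Power ≈ 0.942

Noncentrality parameter: δ = d·√(n/2) = 0.32 × √(244/2) = 3.5345
Critical value for a one-sided test at α = 0.025: z_α = 1.960.
Power = Φ(δ − 1.960) = Φ(1.575) = 0.9423.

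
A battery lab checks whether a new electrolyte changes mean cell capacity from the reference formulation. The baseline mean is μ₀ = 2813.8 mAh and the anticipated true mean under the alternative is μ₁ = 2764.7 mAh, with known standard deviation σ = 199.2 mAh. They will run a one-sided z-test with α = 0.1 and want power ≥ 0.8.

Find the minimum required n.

n = 75

Standardized effect: d = |μ₁ − μ₀| / σ = |2764.7 − 2813.8| / 199.2 = 0.2465
For power 0.8 need Φ(δ − z_{0.1}) = 0.8, so δ = z_{0.1} + z_{0.20} = 1.282 + 0.842 = 2.123.
δ = d·√n ⇒ n = (δ/d)² = (2.123 / 0.2465)² = 74.20.
Rounding up, n = 75.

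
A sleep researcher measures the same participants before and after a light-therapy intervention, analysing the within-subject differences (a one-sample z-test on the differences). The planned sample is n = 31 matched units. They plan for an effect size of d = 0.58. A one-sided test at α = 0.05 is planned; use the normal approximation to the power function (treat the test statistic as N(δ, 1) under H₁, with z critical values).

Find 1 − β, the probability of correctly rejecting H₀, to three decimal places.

Power ≈ 0.943

Noncentrality parameter: δ = d·√n = 0.58 × √31 = 3.2293
Critical value for a one-sided test at α = 0.05: z_α = 1.645.
Power = P(Z > 1.645 − δ) = Φ(1.584) = 0.9435.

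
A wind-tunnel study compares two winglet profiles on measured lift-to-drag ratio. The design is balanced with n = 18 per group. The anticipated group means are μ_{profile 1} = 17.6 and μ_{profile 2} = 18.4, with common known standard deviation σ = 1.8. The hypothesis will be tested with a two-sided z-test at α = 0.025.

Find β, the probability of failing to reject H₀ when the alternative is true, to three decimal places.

β ≈ 0.818

Standardized effect: d = |μ_{profile 1} − μ_{profile 2}| / σ = |17.6 − 18.4| / 1.8 = 0.4444
Noncentrality parameter: δ = d·√(n/2) = 0.4444 × √(18/2) = 1.3333
Critical value for a two-sided test at α = 0.025: z_{α/2} = 2.241.
Power = Φ(δ − 2.241) + Φ(−δ − 2.241) = Φ(-0.908) + Φ(-3.575) = 0.1819 + 0.0002 = 0.1821.
Type II error: β = 1 − power = 1 − 0.1821 = 0.8179.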